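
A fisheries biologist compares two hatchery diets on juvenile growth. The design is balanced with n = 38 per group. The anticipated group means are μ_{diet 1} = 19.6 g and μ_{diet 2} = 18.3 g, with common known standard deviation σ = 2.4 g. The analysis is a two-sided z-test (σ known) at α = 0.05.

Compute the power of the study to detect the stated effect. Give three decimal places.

Power ≈ 0.656

Standardized effect: d = |μ_{diet 1} − μ_{diet 2}| / σ = |19.6 − 18.3| / 2.4 = 0.5417
Noncentrality parameter: δ = d·√(n/2) = 0.5417 × √(38/2) = 2.3611
Two-sided α = 0.05 → critical value z_{0.025} = 1.960.
Power = Φ(δ − 1.960) + Φ(−δ − 1.960) = Φ(0.401) + Φ(-4.321) = 0.6558 + 0.0000 = 0.6558.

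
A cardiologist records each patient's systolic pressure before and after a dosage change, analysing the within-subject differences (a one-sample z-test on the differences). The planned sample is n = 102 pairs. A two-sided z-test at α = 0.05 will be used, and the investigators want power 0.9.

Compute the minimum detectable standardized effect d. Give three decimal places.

d ≈ 0.321

Required noncentrality: δ = z_{0.025} + z_{0.10} = 1.960 + 1.282 = 3.242.
(The second rejection-region term Φ(−δ − z_{α/2}) is negligible and dropped.)
δ = d·√n ⇒ d = δ/√n = 3.242/√102 = 0.3210.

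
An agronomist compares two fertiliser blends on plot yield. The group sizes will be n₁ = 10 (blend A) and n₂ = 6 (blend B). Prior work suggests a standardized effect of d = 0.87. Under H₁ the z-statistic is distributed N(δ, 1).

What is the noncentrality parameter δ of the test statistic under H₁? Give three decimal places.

δ ≈ 1.685

The noncentrality parameter scales effect size by the design's sample-size factor: δ = d / √(1/n₁ + 1/n₂) = 0.87 / √(1/10 + 1/6) = 1.6847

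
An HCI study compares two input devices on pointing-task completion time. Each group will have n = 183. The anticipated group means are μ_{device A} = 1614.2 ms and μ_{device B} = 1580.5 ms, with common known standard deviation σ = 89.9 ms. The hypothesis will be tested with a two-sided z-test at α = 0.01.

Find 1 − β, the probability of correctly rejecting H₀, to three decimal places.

Power ≈ 0.844

Standardized effect: d = |μ_{device A} − μ_{device B}| / σ = |1614.2 − 1580.5| / 89.9 = 0.3749
Noncentrality parameter: δ = d·√(n/2) = 0.3749 × √(183/2) = 3.5858
Two-sided α = 0.01 → critical value z_{0.005} = 2.576.
Power = Φ(δ − 2.576) + Φ(−δ − 2.576) = Φ(1.010) + Φ(-6.162) = 0.8437 + 0.0000 = 0.8437.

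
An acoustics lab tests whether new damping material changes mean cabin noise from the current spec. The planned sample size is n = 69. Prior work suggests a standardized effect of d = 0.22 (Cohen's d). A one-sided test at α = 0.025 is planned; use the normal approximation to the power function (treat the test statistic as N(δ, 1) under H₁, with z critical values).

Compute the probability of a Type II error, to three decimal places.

Noncentrality parameter: δ = d·√n = 0.22 × √69 = 1.8275
Critical value for a one-sided test at α = 0.025: z_α = 1.960.
Power = P(Z > 1.960 − δ) = Φ(-0.133) = 0.4473.
Type II error: β = 1 − power = 1 − 0.4473 = 0.5527.

β ≈ 0.553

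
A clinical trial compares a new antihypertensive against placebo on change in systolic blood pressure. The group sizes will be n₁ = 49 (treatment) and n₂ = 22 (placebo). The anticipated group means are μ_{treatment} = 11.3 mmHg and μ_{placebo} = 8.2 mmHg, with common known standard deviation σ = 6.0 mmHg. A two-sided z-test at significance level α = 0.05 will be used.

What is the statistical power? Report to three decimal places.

Power ≈ 0.521

Standardized effect: d = |μ_{treatment} − μ_{placebo}| / σ = |11.3 − 8.2| / 6.0 = 0.5167
Noncentrality parameter: δ = d / √(1/n₁ + 1/n₂) = 0.5167 / √(1/49 + 1/22) = 2.0132
Two-sided α = 0.05 → critical value z_{0.025} = 1.960.
Power = Φ(δ − 1.960) + Φ(−δ − 1.960) = Φ(0.053) + Φ(-3.973) = 0.5212 + 0.0000 = 0.5213.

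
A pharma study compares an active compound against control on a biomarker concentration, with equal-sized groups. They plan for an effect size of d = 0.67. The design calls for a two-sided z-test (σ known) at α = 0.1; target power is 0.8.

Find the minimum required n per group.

n = 28 per group

Set Φ(δ − 1.645) = 0.8; then δ − 1.645 = Φ⁻¹(0.8) = 0.842, giving δ = 2.486.
(The Φ(−δ − z_{α/2}) term is vanishingly small for δ > 0 and is dropped in the standard sample-size formula.)
δ = d·√(n/2) ⇒ n = 2(δ/d)² = 2 × (2.486 / 0.67)² = 27.55.
Round up to the next whole unit.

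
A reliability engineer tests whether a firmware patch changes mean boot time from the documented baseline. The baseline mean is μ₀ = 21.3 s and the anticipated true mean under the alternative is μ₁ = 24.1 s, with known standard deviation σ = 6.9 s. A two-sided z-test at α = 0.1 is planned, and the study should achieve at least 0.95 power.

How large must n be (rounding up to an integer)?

Standardized effect: d = |μ₁ − μ₀| / σ = |24.1 − 21.3| / 6.9 = 0.4058
Set Φ(δ − 1.645) = 0.95; then δ − 1.645 = Φ⁻¹(0.95) = 1.645, giving δ = 3.290.
(Ignoring the negligible lower-tail rejection probability gives the usual closed-form inversion.)
δ = d·√n ⇒ n = (δ/d)² = (3.290 / 0.4058)² = 65.72.
Round up to the next whole unit.

n = 66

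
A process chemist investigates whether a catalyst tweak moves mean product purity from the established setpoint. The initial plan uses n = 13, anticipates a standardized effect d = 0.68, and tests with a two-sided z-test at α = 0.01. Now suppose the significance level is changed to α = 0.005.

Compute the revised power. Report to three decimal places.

Power ≈ 0.361

δ = d·√n = 0.68 × √13 = 2.4518 (unchanged). New critical value: z_{0.0025} = 2.807.
Revised power = Φ(δ − 2.807) + Φ(−δ − 2.807) = Φ(-0.355) + Φ(-5.259) = 0.3612 + 0.0000 = 0.3612.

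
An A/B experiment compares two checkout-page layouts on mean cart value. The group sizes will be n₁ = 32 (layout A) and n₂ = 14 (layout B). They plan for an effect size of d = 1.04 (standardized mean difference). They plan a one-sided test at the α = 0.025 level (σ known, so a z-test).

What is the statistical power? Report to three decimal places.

Power ≈ 0.901

Noncentrality parameter: δ = d / √(1/n₁ + 1/n₂) = 1.04 / √(1/32 + 1/14) = 3.2456
Critical value for a one-sided test at α = 0.025: z_α = 1.960.
Power = P(Z > 1.960 − δ) = Φ(1.286) = 0.9007.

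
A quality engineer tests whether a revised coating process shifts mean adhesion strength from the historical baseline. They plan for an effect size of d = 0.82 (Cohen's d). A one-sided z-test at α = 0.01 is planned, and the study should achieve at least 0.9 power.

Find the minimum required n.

n = 20

Set Φ(δ − 2.326) = 0.9; then δ − 2.326 = Φ⁻¹(0.9) = 1.282, giving δ = 3.608.
δ = d·√n ⇒ n = (δ/d)² = (3.608 / 0.82)² = 19.36.
Round up to the next whole unit.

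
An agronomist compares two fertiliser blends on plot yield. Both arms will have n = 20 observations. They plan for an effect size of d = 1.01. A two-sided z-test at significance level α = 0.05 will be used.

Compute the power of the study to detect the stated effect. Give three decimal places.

Noncentrality parameter: δ = d·√(n/2) = 1.01 × √(20/2) = 3.1939
Critical value for a two-sided test at α = 0.05: z_{α/2} = 1.960.
Power = Φ(δ − 1.960) + Φ(−δ − 1.960) = Φ(1.234) + Φ(-5.154) = 0.8914 + 0.0000 = 0.8914.

Power ≈ 0.891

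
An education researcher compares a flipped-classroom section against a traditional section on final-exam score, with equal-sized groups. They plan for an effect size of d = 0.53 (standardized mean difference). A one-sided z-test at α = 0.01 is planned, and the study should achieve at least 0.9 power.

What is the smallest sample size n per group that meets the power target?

n = 93 per group

For power 0.9 need Φ(δ − z_{0.01}) = 0.9, so δ = z_{0.01} + z_{0.10} = 2.326 + 1.282 = 3.608.
δ = d·√(n/2) ⇒ n = 2(δ/d)² = 2 × (3.608 / 0.53)² = 92.68.
Rounding up, n = 93 per group.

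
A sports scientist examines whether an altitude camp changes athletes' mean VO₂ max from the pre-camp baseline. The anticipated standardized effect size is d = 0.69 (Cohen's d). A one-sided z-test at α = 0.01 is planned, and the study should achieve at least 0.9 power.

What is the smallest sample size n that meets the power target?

For power 0.9 need Φ(δ − z_{0.01}) = 0.9, so δ = z_{0.01} + z_{0.10} = 2.326 + 1.282 = 3.608.
δ = d·√n ⇒ n = (δ/d)² = (3.608 / 0.69)² = 27.34.
Round up to the next whole unit.

n = 28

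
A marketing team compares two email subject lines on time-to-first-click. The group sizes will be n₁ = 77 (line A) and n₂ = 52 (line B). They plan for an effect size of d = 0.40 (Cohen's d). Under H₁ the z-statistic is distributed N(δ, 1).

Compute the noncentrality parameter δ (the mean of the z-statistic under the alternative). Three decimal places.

δ ≈ 2.228

The noncentrality parameter scales effect size by the design's sample-size factor: δ = d / √(1/n₁ + 1/n₂) = 0.40 / √(1/77 + 1/52) = 2.2285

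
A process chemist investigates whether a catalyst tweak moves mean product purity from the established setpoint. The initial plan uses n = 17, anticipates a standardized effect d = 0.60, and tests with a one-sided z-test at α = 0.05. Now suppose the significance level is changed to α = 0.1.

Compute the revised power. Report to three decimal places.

δ = d·√n = 0.60 × √17 = 2.4739 (unchanged). New critical value: z_{0.1} = 1.282.
Revised power = P(Z > 1.282 − δ) = Φ(1.192) = 0.8834.

Power ≈ 0.883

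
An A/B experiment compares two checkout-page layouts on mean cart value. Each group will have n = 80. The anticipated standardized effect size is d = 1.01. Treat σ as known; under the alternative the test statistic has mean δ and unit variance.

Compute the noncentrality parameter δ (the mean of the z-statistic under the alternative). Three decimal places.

δ ≈ 6.388

The noncentrality parameter scales effect size by the design's sample-size factor: δ = d·√(n/2) = 1.01 × √(80/2) = 6.3878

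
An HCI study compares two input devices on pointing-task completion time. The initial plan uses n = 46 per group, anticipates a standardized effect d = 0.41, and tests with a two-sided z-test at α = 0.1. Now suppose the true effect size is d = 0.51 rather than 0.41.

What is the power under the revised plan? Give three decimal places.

With d = 0.51: δ = d·√(n/2) = 0.51 × √(46/2) = 2.4459. Critical value z_{0.05} = 1.645.
Revised power = Φ(δ − 1.645) + Φ(−δ − 1.645) = Φ(0.801) + Φ(-4.091) = 0.7884 + 0.0000 = 0.7885.

Power ≈ 0.788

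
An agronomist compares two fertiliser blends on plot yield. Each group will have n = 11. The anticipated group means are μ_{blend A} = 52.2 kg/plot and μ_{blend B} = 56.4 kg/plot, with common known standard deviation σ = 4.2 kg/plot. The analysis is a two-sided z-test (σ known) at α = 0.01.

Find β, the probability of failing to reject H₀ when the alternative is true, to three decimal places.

β ≈ 0.591

Standardized effect: d = |μ_{blend A} − μ_{blend B}| / σ = |52.2 − 56.4| / 4.2 = 1.0000
Noncentrality parameter: δ = d·√(n/2) = 1.0000 × √(11/2) = 2.3452
Two-sided α = 0.01 → critical value z_{0.005} = 2.576.
Power = Φ(δ − 2.576) + Φ(−δ − 2.576) = Φ(-0.231) + Φ(-4.921) = 0.4088 + 0.0000 = 0.4088.
Type II error: β = 1 − power = 1 − 0.4088 = 0.5912.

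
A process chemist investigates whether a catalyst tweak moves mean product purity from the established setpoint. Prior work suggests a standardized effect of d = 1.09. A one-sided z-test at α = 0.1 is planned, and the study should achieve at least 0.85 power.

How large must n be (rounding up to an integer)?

For power 0.85 need Φ(δ − z_{0.1}) = 0.85, so δ = z_{0.1} + z_{0.15} = 1.282 + 1.036 = 2.318.
δ = d·√n ⇒ n = (δ/d)² = (2.318 / 1.09)² = 4.52.
Round up to the next whole unit.

n = 5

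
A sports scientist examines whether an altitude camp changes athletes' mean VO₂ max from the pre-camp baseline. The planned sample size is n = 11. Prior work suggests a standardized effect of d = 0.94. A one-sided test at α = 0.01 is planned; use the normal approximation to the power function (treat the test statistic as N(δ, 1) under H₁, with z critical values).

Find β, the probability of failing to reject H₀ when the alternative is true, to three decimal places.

β ≈ 0.214

Noncentrality parameter: λ = d·√n = 0.94 × √11 = 3.1176
One-sided α = 0.01 → critical value z_{0.01} = 2.326.
Power = Φ(λ − 2.326) = Φ(0.791) = 0.7856.
Type II error: β = 1 − power = 1 − 0.7856 = 0.2144.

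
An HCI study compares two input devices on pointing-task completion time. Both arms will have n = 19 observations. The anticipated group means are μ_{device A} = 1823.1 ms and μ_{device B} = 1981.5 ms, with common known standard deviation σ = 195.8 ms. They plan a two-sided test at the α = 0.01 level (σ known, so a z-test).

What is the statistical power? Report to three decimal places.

Standardized effect: d = |μ_{device A} − μ_{device B}| / σ = |1823.1 − 1981.5| / 195.8 = 0.8090
Noncentrality parameter: δ = d·√(n/2) = 0.8090 × √(19/2) = 2.4935
Critical value for a two-sided test at α = 0.01: z_{α/2} = 2.576.
Power = Φ(δ − 2.576) + Φ(−δ − 2.576) = Φ(-0.082) + Φ(-5.069) = 0.4672 + 0.0000 = 0.4672.

Power ≈ 0.467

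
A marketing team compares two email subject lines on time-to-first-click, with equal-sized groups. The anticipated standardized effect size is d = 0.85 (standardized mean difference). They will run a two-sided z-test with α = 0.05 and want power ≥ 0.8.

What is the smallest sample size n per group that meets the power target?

Set Φ(δ − 1.960) = 0.8; then δ − 1.960 = Φ⁻¹(0.8) = 0.842, giving δ = 2.802.
(For δ > 0 the lower-tail rejection region contributes negligibly to power, so the one-term inversion is standard.)
δ = d·√(n/2) ⇒ n = 2(δ/d)² = 2 × (2.802 / 0.85)² = 21.73.
Rounding up, n = 22 per group.

n = 22 per group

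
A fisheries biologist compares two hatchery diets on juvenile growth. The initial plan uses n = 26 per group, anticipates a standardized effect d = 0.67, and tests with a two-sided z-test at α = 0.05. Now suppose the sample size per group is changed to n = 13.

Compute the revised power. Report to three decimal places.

With n = 13 per group: δ = d·√(n/2) = 0.67 × √(13/2) = 1.7082. Critical value z_{0.025} = 1.960.
Revised power = Φ(δ − 1.960) + Φ(−δ − 1.960) = Φ(-0.252) + Φ(-3.668) = 0.4006 + 0.0001 = 0.4007.

Power ≈ 0.401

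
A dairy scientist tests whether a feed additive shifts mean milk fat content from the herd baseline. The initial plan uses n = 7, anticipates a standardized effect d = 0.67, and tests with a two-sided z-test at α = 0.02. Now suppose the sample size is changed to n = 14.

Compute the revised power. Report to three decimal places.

With n = 14: δ = d·√n = 0.67 × √14 = 2.5069. Critical value z_{0.01} = 2.326.
Revised power = Φ(δ − 2.326) + Φ(−δ − 2.326) = Φ(0.181) + Φ(-4.833) = 0.5716 + 0.0000 = 0.5716.

Power ≈ 0.572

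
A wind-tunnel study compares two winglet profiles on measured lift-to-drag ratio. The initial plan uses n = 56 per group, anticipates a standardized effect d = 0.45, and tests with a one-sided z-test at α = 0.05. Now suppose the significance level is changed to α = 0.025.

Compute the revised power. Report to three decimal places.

Power ≈ 0.663

δ = d·√(n/2) = 0.45 × √(56/2) = 2.3812 (unchanged). New critical value: z_{0.025} = 1.960.
Revised power = P(Z > 1.960 − δ) = Φ(0.421) = 0.6632.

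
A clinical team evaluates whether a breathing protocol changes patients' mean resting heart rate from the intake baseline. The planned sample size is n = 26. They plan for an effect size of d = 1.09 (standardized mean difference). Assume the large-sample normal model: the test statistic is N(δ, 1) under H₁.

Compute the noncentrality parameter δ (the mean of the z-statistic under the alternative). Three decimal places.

δ = d·√n = 1.09 × √26 = 5.5579

δ ≈ 5.558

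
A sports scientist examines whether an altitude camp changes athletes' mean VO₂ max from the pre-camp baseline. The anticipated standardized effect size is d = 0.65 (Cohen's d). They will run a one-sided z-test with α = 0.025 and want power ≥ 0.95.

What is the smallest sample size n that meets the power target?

n = 31

Set Φ(δ − 1.960) = 0.95; then δ − 1.960 = Φ⁻¹(0.95) = 1.645, giving δ = 3.605.
δ = d·√n ⇒ n = (δ/d)² = (3.605 / 0.65)² = 30.76.
Round up to the next whole unit.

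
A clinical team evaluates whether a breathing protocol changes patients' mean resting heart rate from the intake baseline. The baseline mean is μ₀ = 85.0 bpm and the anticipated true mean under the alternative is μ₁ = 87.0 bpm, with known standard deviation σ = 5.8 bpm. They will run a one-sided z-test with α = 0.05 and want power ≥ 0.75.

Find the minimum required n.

n = 46

Standardized effect: d = |μ₁ − μ₀| / σ = |87.0 − 85.0| / 5.8 = 0.3448
For power 0.75 need Φ(δ − z_{0.05}) = 0.75, so δ = z_{0.05} + z_{0.25} = 1.645 + 0.674 = 2.319.
δ = d·√n ⇒ n = (δ/d)² = (2.319 / 0.3448)² = 45.24.
Rounding up, n = 46.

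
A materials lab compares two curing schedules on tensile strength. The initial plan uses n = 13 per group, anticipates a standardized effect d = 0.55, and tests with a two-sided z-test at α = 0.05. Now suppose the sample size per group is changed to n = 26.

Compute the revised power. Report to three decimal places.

With n = 26 per group: δ = d·√(n/2) = 0.55 × √(26/2) = 1.9831. Critical value z_{0.025} = 1.960.
Revised power = Φ(δ − 1.960) + Φ(−δ − 1.960) = Φ(0.023) + Φ(-3.943) = 0.5092 + 0.0000 = 0.5093.

Power ≈ 0.509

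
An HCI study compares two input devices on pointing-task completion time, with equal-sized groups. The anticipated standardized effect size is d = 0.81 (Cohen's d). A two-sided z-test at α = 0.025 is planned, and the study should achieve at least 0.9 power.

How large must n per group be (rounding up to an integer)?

n = 38 per group

For power 0.9 need Φ(δ − z_{0.0125}) = 0.9, so δ = z_{0.0125} + z_{0.10} = 2.241 + 1.282 = 3.523.
(For δ > 0 the lower-tail rejection region contributes negligibly to power, so the one-term inversion is standard.)
δ = d·√(n/2) ⇒ n = 2(δ/d)² = 2 × (3.523 / 0.81)² = 37.83.
Rounding up, n = 38 per group.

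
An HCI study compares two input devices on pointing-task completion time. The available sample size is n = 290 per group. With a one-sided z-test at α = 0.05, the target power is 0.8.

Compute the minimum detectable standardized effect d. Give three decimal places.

Required noncentrality: δ = z_{0.05} + z_{0.20} = 1.645 + 0.842 = 2.486.
δ = d·√(n/2) ⇒ d = δ/√(n/2) = 2.486/√(290/2) = 0.2065.

d ≈ 0.206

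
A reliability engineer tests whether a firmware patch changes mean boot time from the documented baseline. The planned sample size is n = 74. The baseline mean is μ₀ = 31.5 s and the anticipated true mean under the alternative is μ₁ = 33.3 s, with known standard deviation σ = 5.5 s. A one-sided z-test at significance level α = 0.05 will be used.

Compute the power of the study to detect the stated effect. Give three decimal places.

Standardized effect: d = |μ₁ − μ₀| / σ = |33.3 − 31.5| / 5.5 = 0.3273
Noncentrality parameter: λ = d·√n = 0.3273 × √74 = 2.8153
Critical value for a one-sided test at α = 0.05: z_α = 1.645.
Power = Φ(λ − 1.645) = Φ(1.170) = 0.8791.

Power ≈ 0.879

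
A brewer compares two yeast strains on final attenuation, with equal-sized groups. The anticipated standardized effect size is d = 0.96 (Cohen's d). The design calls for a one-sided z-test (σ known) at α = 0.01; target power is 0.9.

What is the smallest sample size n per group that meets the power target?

Set Φ(δ − 2.326) = 0.9; then δ − 2.326 = Φ⁻¹(0.9) = 1.282, giving δ = 3.608.
δ = d·√(n/2) ⇒ n = 2(δ/d)² = 2 × (3.608 / 0.96)² = 28.25.
Round up to the next whole unit.

n = 29 per group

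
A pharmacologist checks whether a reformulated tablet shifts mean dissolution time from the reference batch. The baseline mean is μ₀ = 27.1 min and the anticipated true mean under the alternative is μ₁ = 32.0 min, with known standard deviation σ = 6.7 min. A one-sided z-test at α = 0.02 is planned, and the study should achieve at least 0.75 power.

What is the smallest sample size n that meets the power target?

n = 14

Standardized effect: d = |μ₁ − μ₀| / σ = |32.0 − 27.1| / 6.7 = 0.7313
For power 0.75 need Φ(δ − z_{0.02}) = 0.75, so δ = z_{0.02} + z_{0.25} = 2.054 + 0.674 = 2.728.
δ = d·√n ⇒ n = (δ/d)² = (2.728 / 0.7313)² = 13.92.
Round up to the next whole unit.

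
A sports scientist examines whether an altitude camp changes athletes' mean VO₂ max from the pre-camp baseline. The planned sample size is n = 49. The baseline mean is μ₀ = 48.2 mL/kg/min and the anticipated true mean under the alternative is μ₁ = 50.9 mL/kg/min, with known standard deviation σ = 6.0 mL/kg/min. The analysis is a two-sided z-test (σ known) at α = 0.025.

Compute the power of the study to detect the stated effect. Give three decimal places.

Standardized effect: d = |μ₁ − μ₀| / σ = |50.9 − 48.2| / 6.0 = 0.4500
Noncentrality parameter: δ = d·√n = 0.4500 × √49 = 3.1500
Two-sided α = 0.025 → critical value z_{0.0125} = 2.241.
Power = Φ(δ − 2.241) + Φ(−δ − 2.241) = Φ(0.909) + Φ(-5.391) = 0.8182 + 0.0000 = 0.8182.

Power ≈ 0.818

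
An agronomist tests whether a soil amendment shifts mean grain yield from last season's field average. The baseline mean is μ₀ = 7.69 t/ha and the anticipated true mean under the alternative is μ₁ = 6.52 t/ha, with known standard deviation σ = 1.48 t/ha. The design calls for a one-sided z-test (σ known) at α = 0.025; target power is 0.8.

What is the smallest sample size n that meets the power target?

Standardized effect: d = |μ₁ − μ₀| / σ = |6.52 − 7.69| / 1.48 = 0.7905
For power 0.8 need Φ(δ − z_{0.025}) = 0.8, so δ = z_{0.025} + z_{0.20} = 1.960 + 0.842 = 2.802.
δ = d·√n ⇒ n = (δ/d)² = (2.802 / 0.7905)² = 12.56.
Round up to the next whole unit.

n = 13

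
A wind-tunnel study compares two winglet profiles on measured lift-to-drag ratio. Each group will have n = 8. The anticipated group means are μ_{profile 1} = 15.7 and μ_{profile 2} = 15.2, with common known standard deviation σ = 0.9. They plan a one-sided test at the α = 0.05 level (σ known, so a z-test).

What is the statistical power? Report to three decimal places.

Power ≈ 0.297

Standardized effect: d = |μ_{profile 1} − μ_{profile 2}| / σ = |15.7 − 15.2| / 0.9 = 0.5556
Noncentrality parameter: δ = d·√(n/2) = 0.5556 × √(8/2) = 1.1111
One-sided α = 0.05 → critical value z_{0.05} = 1.645.
Power = Φ(δ − 1.645) = Φ(-0.534) = 0.2968.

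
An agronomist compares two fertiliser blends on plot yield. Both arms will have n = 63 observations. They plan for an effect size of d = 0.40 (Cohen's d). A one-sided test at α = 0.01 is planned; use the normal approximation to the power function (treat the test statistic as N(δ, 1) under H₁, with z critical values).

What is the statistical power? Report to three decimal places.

Noncentrality parameter: δ = d·√(n/2) = 0.40 × √(63/2) = 2.2450
One-sided α = 0.01 → critical value z_{0.01} = 2.326.
Power = Φ(δ − 2.326) = Φ(-0.081) = 0.4676.

Power ≈ 0.468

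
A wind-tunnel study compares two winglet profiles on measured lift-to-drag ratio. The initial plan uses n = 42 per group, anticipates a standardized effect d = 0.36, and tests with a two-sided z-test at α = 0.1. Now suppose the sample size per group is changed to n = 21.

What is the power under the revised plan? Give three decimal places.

With n = 21 per group: δ = d·√(n/2) = 0.36 × √(21/2) = 1.1665. Critical value z_{0.05} = 1.645.
Revised power = Φ(δ − 1.645) + Φ(−δ − 1.645) = Φ(-0.478) + Φ(-2.811) = 0.3162 + 0.0025 = 0.3187.

Power ≈ 0.319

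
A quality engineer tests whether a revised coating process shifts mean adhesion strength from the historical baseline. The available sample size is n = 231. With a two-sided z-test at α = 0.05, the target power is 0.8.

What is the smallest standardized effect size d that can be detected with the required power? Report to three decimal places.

d ≈ 0.184

Need Φ(δ − 1.960) = 0.8, so δ = 1.960 + 0.842 = 2.802.
(Lower-tail contribution to power is negligible for δ > 0.)
δ = d·√n ⇒ d = δ/√n = 2.802/√231 = 0.1843.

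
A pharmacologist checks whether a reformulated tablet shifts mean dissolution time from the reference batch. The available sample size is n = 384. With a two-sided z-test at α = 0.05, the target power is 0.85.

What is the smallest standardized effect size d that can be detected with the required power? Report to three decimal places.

Required noncentrality: δ = z_{0.025} + z_{0.15} = 1.960 + 1.036 = 2.996.
(Lower-tail contribution to power is negligible for δ > 0.)
δ = d·√n ⇒ d = δ/√n = 2.996/√384 = 0.1529.

d ≈ 0.153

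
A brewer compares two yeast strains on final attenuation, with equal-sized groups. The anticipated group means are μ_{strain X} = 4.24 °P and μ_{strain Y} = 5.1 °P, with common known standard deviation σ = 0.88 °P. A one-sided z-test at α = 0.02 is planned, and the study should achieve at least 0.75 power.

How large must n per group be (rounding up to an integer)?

n = 16 per group

Standardized effect: d = |μ_{strain X} − μ_{strain Y}| / σ = |4.24 − 5.1| / 0.88 = 0.9773
Set Φ(δ − 2.054) = 0.75; then δ − 2.054 = Φ⁻¹(0.75) = 0.674, giving δ = 2.728.
δ = d·√(n/2) ⇒ n = 2(δ/d)² = 2 × (2.728 / 0.9773)² = 15.59.
Rounding up, n = 16 per group.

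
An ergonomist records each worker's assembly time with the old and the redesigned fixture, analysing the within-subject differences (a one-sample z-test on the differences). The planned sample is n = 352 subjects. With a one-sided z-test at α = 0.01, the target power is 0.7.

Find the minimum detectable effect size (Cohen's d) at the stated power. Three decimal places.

Need Φ(δ − 2.326) = 0.7, so δ = 2.326 + 0.524 = 2.851.
δ = d·√n ⇒ d = δ/√n = 2.851/√352 = 0.1519.

d ≈ 0.152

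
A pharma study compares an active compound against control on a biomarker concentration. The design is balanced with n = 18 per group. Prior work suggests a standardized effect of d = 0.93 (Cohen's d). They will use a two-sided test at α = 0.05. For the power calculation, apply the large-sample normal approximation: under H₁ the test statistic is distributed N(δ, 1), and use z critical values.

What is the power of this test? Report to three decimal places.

Power ≈ 0.797

Noncentrality parameter: δ = d·√(n/2) = 0.93 × √(18/2) = 2.7900
Two-sided α = 0.05 → critical value z_{0.025} = 1.960.
Power = Φ(δ − 1.960) + Φ(−δ − 1.960) = Φ(0.830) + Φ(-4.750) = 0.7967 + 0.0000 = 0.7967.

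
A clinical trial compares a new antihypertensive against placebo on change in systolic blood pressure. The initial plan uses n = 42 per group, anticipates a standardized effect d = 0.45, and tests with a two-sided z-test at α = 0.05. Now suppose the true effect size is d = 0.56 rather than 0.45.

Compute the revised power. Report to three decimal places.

With d = 0.56: δ = d·√(n/2) = 0.56 × √(42/2) = 2.5662. Critical value z_{0.025} = 1.960.
Revised power = Φ(δ − 1.960) + Φ(−δ − 1.960) = Φ(0.606) + Φ(-4.526) = 0.7278 + 0.0000 = 0.7278.

Power ≈ 0.728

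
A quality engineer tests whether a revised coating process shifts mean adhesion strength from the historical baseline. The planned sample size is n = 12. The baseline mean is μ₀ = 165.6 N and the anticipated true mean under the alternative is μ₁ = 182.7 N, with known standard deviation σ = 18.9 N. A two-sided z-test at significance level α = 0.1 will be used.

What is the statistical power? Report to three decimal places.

Power ≈ 0.932

Standardized effect: d = |μ₁ − μ₀| / σ = |182.7 − 165.6| / 18.9 = 0.9048
Noncentrality parameter: δ = d·√n = 0.9048 × √12 = 3.1342
Critical value for a two-sided test at α = 0.1: z_{α/2} = 1.645.
Power = Φ(δ − 1.645) + Φ(−δ − 1.645) = Φ(1.489) + Φ(-4.779) = 0.9318 + 0.0000 = 0.9318.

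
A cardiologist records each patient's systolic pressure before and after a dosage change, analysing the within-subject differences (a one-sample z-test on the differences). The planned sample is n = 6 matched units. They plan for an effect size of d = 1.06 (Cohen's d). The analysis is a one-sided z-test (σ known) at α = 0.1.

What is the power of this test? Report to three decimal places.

Power ≈ 0.906

Noncentrality parameter: δ = d·√n = 1.06 × √6 = 2.5965
Critical value for a one-sided test at α = 0.1: z_α = 1.282.
Power = Φ(δ − 1.282) = Φ(1.315) = 0.9057.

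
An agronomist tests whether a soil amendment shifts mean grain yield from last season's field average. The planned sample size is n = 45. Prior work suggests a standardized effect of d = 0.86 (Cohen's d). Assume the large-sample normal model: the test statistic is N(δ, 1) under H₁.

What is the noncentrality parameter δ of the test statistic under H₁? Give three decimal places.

δ ≈ 5.769

The noncentrality parameter scales effect size by the design's sample-size factor: δ = d·√n = 0.86 × √45 = 5.7691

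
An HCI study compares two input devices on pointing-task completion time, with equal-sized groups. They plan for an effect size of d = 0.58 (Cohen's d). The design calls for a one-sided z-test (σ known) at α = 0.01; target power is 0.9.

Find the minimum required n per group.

Set Φ(δ − 2.326) = 0.9; then δ − 2.326 = Φ⁻¹(0.9) = 1.282, giving δ = 3.608.
δ = d·√(n/2) ⇒ n = 2(δ/d)² = 2 × (3.608 / 0.58)² = 77.39.
Round up to the next whole unit.

n = 78 per group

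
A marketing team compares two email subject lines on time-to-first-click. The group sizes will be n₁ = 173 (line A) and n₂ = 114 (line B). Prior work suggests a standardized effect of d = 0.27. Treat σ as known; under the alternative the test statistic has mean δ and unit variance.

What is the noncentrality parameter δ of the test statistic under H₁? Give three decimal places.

δ ≈ 2.238

δ = d / √(1/n₁ + 1/n₂) = 0.27 / √(1/173 + 1/114) = 2.2382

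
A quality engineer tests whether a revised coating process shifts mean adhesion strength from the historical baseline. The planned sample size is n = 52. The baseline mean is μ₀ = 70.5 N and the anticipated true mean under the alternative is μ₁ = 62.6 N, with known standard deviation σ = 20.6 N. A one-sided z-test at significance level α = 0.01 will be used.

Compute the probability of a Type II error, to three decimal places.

Standardized effect: d = |μ₁ − μ₀| / σ = |62.6 − 70.5| / 20.6 = 0.3835
Noncentrality parameter: λ = d·√n = 0.3835 × √52 = 2.7654
Critical value for a one-sided test at α = 0.01: z_α = 2.326.
Power = P(Z > 2.326 − λ) = Φ(0.439) = 0.6697.
Type II error: β = 1 − power = 1 − 0.6697 = 0.3303.

β ≈ 0.330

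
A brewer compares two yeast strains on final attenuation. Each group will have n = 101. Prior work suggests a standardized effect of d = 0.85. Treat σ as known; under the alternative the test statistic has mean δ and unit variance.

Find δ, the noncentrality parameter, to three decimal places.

δ = d·√(n/2) = 0.85 × √(101/2) = 6.0404

δ ≈ 6.040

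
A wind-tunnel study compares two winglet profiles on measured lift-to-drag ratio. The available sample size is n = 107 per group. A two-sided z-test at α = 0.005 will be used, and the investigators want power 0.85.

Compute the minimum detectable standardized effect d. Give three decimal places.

Need Φ(δ − 2.807) = 0.85, so δ = 2.807 + 1.036 = 3.843.
(The second rejection-region term Φ(−δ − z_{α/2}) is negligible and dropped.)
δ = d·√(n/2) ⇒ d = δ/√(n/2) = 3.843/√(107/2) = 0.5255.

d ≈ 0.525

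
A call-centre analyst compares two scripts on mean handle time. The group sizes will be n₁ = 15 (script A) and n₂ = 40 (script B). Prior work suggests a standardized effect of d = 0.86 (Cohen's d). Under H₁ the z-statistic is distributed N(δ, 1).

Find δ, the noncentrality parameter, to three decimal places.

δ = d / √(1/n₁ + 1/n₂) = 0.86 / √(1/15 + 1/40) = 2.8405

δ ≈ 2.840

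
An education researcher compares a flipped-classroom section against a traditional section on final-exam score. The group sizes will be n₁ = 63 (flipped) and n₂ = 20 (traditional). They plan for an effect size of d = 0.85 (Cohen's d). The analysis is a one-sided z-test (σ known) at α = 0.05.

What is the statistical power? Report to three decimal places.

Noncentrality parameter: λ = d / √(1/n₁ + 1/n₂) = 0.85 / √(1/63 + 1/20) = 3.3118
Critical value for a one-sided test at α = 0.05: z_α = 1.645.
Power = P(Z > 1.645 − λ) = Φ(1.667) = 0.9522.

Power ≈ 0.952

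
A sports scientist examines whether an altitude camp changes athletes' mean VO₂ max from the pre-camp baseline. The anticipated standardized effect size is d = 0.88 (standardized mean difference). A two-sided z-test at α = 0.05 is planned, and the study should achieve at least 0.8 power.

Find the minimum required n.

Set Φ(δ − 1.960) = 0.8; then δ − 1.960 = Φ⁻¹(0.8) = 0.842, giving δ = 2.802.
(The Φ(−δ − z_{α/2}) term is vanishingly small for δ > 0 and is dropped in the standard sample-size formula.)
δ = d·√n ⇒ n = (δ/d)² = (2.802 / 0.88)² = 10.14.
Rounding up, n = 11.

n = 11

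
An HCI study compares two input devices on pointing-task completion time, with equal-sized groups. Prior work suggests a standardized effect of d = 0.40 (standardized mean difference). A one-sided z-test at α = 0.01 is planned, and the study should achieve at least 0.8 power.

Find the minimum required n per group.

n = 126 per group

Set Φ(δ − 2.326) = 0.8; then δ − 2.326 = Φ⁻¹(0.8) = 0.842, giving δ = 3.168.
δ = d·√(n/2) ⇒ n = 2(δ/d)² = 2 × (3.168 / 0.40)² = 125.45.
Round up to the next whole unit.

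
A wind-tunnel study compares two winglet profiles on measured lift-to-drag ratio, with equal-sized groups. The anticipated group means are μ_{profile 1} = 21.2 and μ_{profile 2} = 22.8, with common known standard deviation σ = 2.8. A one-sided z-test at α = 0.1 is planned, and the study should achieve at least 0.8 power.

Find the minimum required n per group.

n = 28 per group

Standardized effect: d = |μ_{profile 1} − μ_{profile 2}| / σ = |21.2 − 22.8| / 2.8 = 0.5714
Set Φ(δ − 1.282) = 0.8; then δ − 1.282 = Φ⁻¹(0.8) = 0.842, giving δ = 2.123.
δ = d·√(n/2) ⇒ n = 2(δ/d)² = 2 × (2.123 / 0.5714)² = 27.61.
Rounding up, n = 28 per group.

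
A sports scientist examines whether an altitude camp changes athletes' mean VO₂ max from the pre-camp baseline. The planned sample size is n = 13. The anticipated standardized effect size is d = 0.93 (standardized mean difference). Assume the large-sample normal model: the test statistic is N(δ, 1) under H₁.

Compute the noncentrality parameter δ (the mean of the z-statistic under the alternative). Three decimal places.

δ = d·√n = 0.93 × √13 = 3.3532

δ ≈ 3.353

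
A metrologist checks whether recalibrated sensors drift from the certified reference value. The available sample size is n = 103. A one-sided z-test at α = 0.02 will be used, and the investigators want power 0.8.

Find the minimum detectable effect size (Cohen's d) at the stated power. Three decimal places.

d ≈ 0.285

Need Φ(δ − 2.054) = 0.8, so δ = 2.054 + 0.842 = 2.895.
δ = d·√n ⇒ d = δ/√n = 2.895/√103 = 0.2853.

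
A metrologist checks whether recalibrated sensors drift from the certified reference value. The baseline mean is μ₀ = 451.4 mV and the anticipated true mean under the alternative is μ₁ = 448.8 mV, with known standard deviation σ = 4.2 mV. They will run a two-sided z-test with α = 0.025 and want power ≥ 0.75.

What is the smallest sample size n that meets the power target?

n = 23

Standardized effect: d = |μ₁ − μ₀| / σ = |448.8 − 451.4| / 4.2 = 0.6190
Set Φ(δ − 2.241) = 0.75; then δ − 2.241 = Φ⁻¹(0.75) = 0.674, giving δ = 2.916.
(For δ > 0 the lower-tail rejection region contributes negligibly to power, so the one-term inversion is standard.)
δ = d·√n ⇒ n = (δ/d)² = (2.916 / 0.6190)² = 22.19.
Round up to the next whole unit.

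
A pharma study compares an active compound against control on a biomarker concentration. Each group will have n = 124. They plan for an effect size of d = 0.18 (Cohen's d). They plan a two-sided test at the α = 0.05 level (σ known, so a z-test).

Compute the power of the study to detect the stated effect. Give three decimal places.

Power ≈ 0.294

Noncentrality parameter: δ = d·√(n/2) = 0.18 × √(124/2) = 1.4173
Critical value for a two-sided test at α = 0.05: z_{α/2} = 1.960.
Power = Φ(δ − 1.960) + Φ(−δ − 1.960) = Φ(-0.543) + Φ(-3.377) = 0.2937 + 0.0004 = 0.2941.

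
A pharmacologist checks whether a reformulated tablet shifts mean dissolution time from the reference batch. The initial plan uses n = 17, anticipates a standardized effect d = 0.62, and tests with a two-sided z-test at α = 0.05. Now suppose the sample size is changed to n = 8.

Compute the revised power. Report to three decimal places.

With n = 8: δ = d·√n = 0.62 × √8 = 1.7536. Critical value z_{0.025} = 1.960.
Revised power = Φ(δ − 1.960) + Φ(−δ − 1.960) = Φ(-0.206) + Φ(-3.714) = 0.4183 + 0.0001 = 0.4184.

Power ≈ 0.418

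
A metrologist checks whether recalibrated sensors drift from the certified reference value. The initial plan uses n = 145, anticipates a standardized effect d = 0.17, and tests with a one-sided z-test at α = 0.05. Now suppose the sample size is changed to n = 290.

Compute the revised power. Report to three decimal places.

Power ≈ 0.894

With n = 290: δ = d·√n = 0.17 × √290 = 2.8950. Critical value z_{0.05} = 1.645.
Revised power = P(Z > 1.645 − δ) = Φ(1.250) = 0.8944.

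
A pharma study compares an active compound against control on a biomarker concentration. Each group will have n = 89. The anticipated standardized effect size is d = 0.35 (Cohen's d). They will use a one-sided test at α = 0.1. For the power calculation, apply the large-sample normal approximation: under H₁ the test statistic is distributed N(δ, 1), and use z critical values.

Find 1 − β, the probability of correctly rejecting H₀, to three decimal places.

Power ≈ 0.854

Noncentrality parameter: δ = d·√(n/2) = 0.35 × √(89/2) = 2.3348
One-sided α = 0.1 → critical value z_{0.1} = 1.282.
Power = P(Z > 1.282 − δ) = Φ(1.053) = 0.8539.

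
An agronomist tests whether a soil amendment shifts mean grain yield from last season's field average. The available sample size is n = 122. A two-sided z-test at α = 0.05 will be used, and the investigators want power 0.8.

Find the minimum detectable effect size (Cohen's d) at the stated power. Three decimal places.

d ≈ 0.254

Required noncentrality: δ = z_{0.025} + z_{0.20} = 1.960 + 0.842 = 2.802.
(The second rejection-region term Φ(−δ − z_{α/2}) is negligible and dropped.)
δ = d·√n ⇒ d = δ/√n = 2.802/√122 = 0.2536.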